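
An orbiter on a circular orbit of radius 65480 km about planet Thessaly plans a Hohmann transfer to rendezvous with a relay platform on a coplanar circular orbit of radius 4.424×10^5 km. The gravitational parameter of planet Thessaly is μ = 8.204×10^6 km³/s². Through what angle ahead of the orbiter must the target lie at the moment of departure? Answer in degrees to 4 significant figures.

Transfer-ellipse semi-major axis a_t = (r₁ + r₂)/2 = (65480 + 4.424×10^5)/2 = 2.5394×10^5 km.
Transfer time t = π√(a_t³/μ) = 1.40357×10^5 s.
The target's mean motion on its circular orbit is ω₂ = √(μ/r₂³) = 9.73397×10^-6 rad/s.
Angle swept by the target during transfer: ω₂·t = 1.3662 rad = 78.28°.
The orbiter traverses 180° on the transfer ellipse, so the target must lead by 180° − 78.28° = 101.7°.

φ = 101.7°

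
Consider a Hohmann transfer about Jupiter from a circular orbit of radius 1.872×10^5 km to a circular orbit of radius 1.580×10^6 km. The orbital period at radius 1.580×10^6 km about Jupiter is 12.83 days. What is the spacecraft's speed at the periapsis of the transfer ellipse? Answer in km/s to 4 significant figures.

v = 34.79 km/s

From Kepler's third law T² = 4π²r³/μ at r = 1.580×10^6 km, T = 12.83 days = 12.83 × 86400 s = 1.108512×10^6 s: μ = 4π²r³/T² = 1.26721×10^8 km³/s².
Semi-major axis of the transfer orbit: a_t = (1.872×10^5 + 1.580×10^6)/2 = 8.836×10^5 km.
The periapsis of the transfer ellipse is at r = 1.872×10^5 km.
From the vis-viva equation, v = √[μ(2/r − 1/a_t)] = 34.79 km/s.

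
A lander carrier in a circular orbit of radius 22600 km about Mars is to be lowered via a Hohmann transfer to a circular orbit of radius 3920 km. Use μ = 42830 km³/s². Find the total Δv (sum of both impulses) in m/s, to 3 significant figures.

Transfer-ellipse semi-major axis a_t = (r₁ + r₂)/2 = (22600 + 3920)/2 = 13260 km.
Circular speed at r₁: v₁ = √(μ/r₁) = √(42830/22600) = 1.3766 km/s.
On the transfer ellipse at r₁, vis-viva gives v_a = √[μ(2/r₁ − 1/a_t)] = 0.74850 km/s.
First burn Δv₁ = |v_a − v₁| = 0.6281 km/s.
At r₂, v₂ = √(μ/r₂) = 3.305 km/s.
Transfer-orbit speed at r₂: v_p = √[μ(2/r₂ − 1/a_t)] = 4.315 km/s.
Second burn Δv₂ = |v₂ − v_p| = 1.010 km/s.
Total Δv = Δv₁ + Δv₂ = 1.638 km/s.

Δv = 1640 m/s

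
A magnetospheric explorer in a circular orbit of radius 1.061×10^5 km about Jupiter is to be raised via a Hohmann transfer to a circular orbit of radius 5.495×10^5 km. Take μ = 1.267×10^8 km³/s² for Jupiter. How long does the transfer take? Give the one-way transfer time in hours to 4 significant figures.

Transfer-ellipse semi-major axis a_t = (r₁ + r₂)/2 = (1.061×10^5 + 5.495×10^5)/2 = 3.278×10^5 km.
By Kepler's third law the transfer-orbit period is T = 2π√(a_t³/μ), so t = T/2 = 52380 s.
Converting: 52380 s ÷ 3600 s/hour = 14.55 hours.

t = 14.55 hours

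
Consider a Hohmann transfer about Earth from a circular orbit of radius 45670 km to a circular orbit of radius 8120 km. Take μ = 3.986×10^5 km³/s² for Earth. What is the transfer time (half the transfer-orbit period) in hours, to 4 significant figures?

t = 6.097 hours

The Hohmann ellipse has a_t = (r₁ + r₂)/2 = 26895 km.
By Kepler's third law the transfer-orbit period is T = 2π√(a_t³/μ), so t = T/2 = 21950 s.
Converting: 21950 s ÷ 3600 s/hour = 6.097 hours.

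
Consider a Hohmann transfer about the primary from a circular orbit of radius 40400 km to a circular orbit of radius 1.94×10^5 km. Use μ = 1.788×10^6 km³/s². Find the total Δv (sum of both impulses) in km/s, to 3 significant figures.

Δv = 3.16 km/s

The Hohmann ellipse has a_t = (r₁ + r₂)/2 = 1.172×10^5 km.
At r₁ the circular-orbit speed is v₁ = √(μ/r₁) = 6.65263 km/s.
Transfer-orbit speed at r₁ (v² = μ(2/r − 1/a)): v_p = √[μ(2/r₁ − 1/a_t)] = 8.55914 km/s.
First burn Δv₁ = |v_p − v₁| = 1.907 km/s.
Circular speed at r₂: v₂ = √(μ/r₂) = 3.03587 km/s.
Transfer-orbit speed at r₂: v_a = √[μ(2/r₂ − 1/a_t)] = 1.78242 km/s.
Second burn Δv₂ = |v₂ − v_a| = 1.253 km/s.
Total Δv = Δv₁ + Δv₂ = 3.160 km/s.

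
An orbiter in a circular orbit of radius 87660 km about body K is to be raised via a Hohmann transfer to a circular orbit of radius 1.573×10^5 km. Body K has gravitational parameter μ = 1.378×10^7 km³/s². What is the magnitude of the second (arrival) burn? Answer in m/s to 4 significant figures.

The Hohmann ellipse has a_t = (r₁ + r₂)/2 = 1.2248×10^5 km.
On the circular orbit at r = 1.573×10^5 km, v_c = √(μ/r) = 9.35966 km/s.
Transfer-orbit speed at the same r (vis-viva, a = a_t): v_t = √[μ(2/r − 1/a_t)] = 7.91824 km/s.
Δv₂ = |v_t − v_c| = |7.91824 − 9.35966| = 1.441 km/s.

Δv₂ = 1441 m/s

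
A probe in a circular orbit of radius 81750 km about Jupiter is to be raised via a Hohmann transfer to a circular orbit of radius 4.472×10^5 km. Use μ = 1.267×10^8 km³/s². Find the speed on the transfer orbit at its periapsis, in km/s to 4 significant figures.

Semi-major axis of the transfer orbit: a_t = (81750 + 4.472×10^5)/2 = 2.64475×10^5 km.
At periapsis, r = 81750 km.
Vis-viva: v = √[μ(2/r − 1/a_t)] = √[1.267×10^8 × (2/81750 − 1/2.64475×10^5)] = 51.19 km/s.

v = 51.19 km/s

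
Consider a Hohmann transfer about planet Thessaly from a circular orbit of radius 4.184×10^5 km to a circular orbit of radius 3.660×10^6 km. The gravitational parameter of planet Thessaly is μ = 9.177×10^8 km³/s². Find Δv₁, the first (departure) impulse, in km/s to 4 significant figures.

Δv₁ = 15.91 km/s

The Hohmann ellipse has a_t = (r₁ + r₂)/2 = 2.0392×10^6 km.
Circular speed at r = 4.184×10^5 km: v_c = √(μ/r) = 46.83 km/s.
Vis-viva on the transfer ellipse at r = 4.184×10^5 km gives v_t = √[μ(2/r − 1/a_t)] = 62.74 km/s.
Δv₁ = |v_t − v_c| = |62.74 − 46.83| = 15.91 km/s.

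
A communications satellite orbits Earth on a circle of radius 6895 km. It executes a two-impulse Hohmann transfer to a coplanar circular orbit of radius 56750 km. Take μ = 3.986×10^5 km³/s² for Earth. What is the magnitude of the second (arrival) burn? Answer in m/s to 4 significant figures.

Semi-major axis of the transfer orbit: a_t = (6895 + 56750)/2 = 31822.5 km.
Circular speed at r = 56750 km: v_c = √(μ/r) = 2.6502 km/s.
Transfer-orbit speed at the same r (vis-viva, a = a_t): v_t = √[μ(2/r − 1/a_t)] = 1.2336 km/s.
Δv₂ = |v_t − v_c| = |1.2336 − 2.6502| = 1.417 km/s.

Δv₂ = 1417 m/s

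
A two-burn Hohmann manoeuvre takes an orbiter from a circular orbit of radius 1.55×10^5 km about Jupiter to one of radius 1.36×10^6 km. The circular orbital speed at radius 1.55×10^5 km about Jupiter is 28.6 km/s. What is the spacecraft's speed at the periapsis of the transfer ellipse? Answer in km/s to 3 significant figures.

From the circular-orbit relation v² = μ/r at r = 1.55×10^5 km: μ = v²r = (28.6)² × 1.55×10^5 = 1.26784×10^8 km³/s².
Transfer-ellipse semi-major axis a_t = (r₁ + r₂)/2 = (1.550×10^5 + 1.360×10^6)/2 = 7.575×10^5 km.
The periapsis of the transfer ellipse is at r = 1.550×10^5 km.
Vis-viva: v = √[μ(2/r − 1/a_t)] = √[1.26784×10^8 × (2/1.550×10^5 − 1/7.575×10^5)] = 38.32 km/s.

v = 38.3 km/s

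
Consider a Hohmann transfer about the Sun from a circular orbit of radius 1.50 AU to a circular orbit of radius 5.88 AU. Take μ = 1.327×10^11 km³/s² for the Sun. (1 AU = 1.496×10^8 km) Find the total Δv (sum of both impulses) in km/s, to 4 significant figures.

In km: r₁ = 1.50 × 1.496×10^8 = 2.244×10^8 km; r₂ = 5.88 × 1.496×10^8 = 8.79648×10^8 km.
Transfer-ellipse semi-major axis a_t = (r₁ + r₂)/2 = (2.244×10^8 + 8.79648×10^8)/2 = 5.52024×10^8 km.
Circular speed at r₁: v₁ = √(μ/r₁) = √(1.327×10^11/2.244×10^8) = 24.318 km/s.
Transfer-orbit speed at r₁ (vis-viva equation): v_p = √[μ(2/r₁ − 1/a_t)] = 30.697 km/s.
First burn Δv₁ = |v_p − v₁| = 6.379 km/s.
Circular speed at r₂: v₂ = √(μ/r₂) = 12.282 km/s.
Transfer-orbit speed at r₂: v_a = √[μ(2/r₂ − 1/a_t)] = 7.8309 km/s.
Second burn Δv₂ = |v₂ − v_a| = 4.451 km/s.
Δv = Δv₁ + Δv₂ = 6.379 + 4.451 = 10.83 km/s.

Δv = 10.83 km/s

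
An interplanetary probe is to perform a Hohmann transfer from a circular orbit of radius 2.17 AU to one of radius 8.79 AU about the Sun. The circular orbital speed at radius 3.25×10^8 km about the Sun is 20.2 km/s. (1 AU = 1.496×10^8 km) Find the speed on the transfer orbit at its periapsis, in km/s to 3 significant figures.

From the circular-orbit relation v² = μ/r at r = 3.25×10^8 km: μ = v²r = (20.2)² × 3.25×10^8 = 1.32613×10^11 km³/s².
In km: r₁ = 2.17 × 1.496×10^8 = 3.24632×10^8 km; r₂ = 8.79 × 1.496×10^8 = 1.314984×10^9 km.
Transfer-ellipse semi-major axis a_t = (r₁ + r₂)/2 = (3.24632×10^8 + 1.314984×10^9)/2 = 8.19808×10^8 km.
At periapsis, r = 3.24632×10^8 km.
Vis-viva: v = √[μ(2/r − 1/a_t)] = √[1.32613×10^11 × (2/3.24632×10^8 − 1/8.19808×10^8)] = 25.60 km/s.

v = 25.6 km/s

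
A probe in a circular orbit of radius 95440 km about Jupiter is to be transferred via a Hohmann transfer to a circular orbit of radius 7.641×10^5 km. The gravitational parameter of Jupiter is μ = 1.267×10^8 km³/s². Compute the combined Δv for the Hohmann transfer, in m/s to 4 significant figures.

Semi-major axis of the transfer orbit: a_t = (95440 + 7.641×10^5)/2 = 4.2977×10^5 km.
Circular speed at r₁: v₁ = √(μ/r₁) = √(1.267×10^8/95440) = 36.435 km/s.
Transfer-orbit speed at r₁ (vis-viva equation): v_p = √[μ(2/r₁ − 1/a_t)] = 48.583 km/s.
First burn Δv₁ = |v_p − v₁| = 12.15 km/s.
Circular speed at r₂: v₂ = √(μ/r₂) = 12.877 km/s.
Transfer-orbit speed at r₂: v_a = √[μ(2/r₂ − 1/a_t)] = 6.0682 km/s.
Second burn Δv₂ = |v₂ − v_a| = 6.809 km/s.
Total Δv = Δv₁ + Δv₂ = 18.96 km/s.

Δv = 18960 m/s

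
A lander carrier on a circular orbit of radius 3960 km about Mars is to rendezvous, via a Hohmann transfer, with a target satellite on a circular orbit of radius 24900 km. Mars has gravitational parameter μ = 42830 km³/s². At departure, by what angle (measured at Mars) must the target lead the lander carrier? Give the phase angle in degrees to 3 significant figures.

φ = 101°

Transfer-ellipse semi-major axis a_t = (r₁ + r₂)/2 = (3960 + 24900)/2 = 14430 km.
Transfer time t = π√(a_t³/μ) = 26310 s.
Target angular speed ω₂ = √(μ/r₂³) = 5.267×10^-5 rad/s.
Angle swept by the target during transfer: ω₂·t = 1.386 rad = 79.41°.
The lander carrier traverses 180° on the transfer ellipse, so the target must lead by 180° − 79.41° = 101°.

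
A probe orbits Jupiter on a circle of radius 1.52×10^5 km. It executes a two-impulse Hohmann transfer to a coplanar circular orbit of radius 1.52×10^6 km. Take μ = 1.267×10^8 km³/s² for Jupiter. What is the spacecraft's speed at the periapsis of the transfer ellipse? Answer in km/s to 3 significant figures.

Semi-major axis of the transfer orbit: a_t = (1.520×10^5 + 1.520×10^6)/2 = 8.360×10^5 km.
At periapsis, r = 1.520×10^5 km.
Applying v² = μ(2/r − 1/a_t): v = 38.93 km/s.

v = 38.9 km/s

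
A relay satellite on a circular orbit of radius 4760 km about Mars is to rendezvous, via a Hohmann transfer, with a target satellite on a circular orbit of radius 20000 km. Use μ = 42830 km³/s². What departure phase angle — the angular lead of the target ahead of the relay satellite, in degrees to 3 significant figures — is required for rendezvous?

φ = 92.3°

Transfer-ellipse semi-major axis a_t = (r₁ + r₂)/2 = (4760 + 20000)/2 = 12380 km.
The half-period of the transfer ellipse is t = π√(a_t³/μ) = 20910 s.
Target angular speed ω₂ = √(μ/r₂³) = 7.317×10^-5 rad/s.
Angle swept by the target during transfer: ω₂·t = 1.530 rad = 87.66°.
The relay satellite traverses 180° on the transfer ellipse, so the target must lead by 180° − 87.66° = 92.3°.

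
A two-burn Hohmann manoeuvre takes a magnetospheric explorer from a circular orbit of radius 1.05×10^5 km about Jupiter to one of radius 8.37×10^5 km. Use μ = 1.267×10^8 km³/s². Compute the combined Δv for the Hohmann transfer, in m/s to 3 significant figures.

The Hohmann ellipse has a_t = (r₁ + r₂)/2 = 4.710×10^5 km.
At r₁ the circular-orbit speed is v₁ = √(μ/r₁) = 34.74 km/s.
On the transfer ellipse at r₁, vis-viva gives v_p = √[μ(2/r₁ − 1/a_t)] = 46.31 km/s.
First burn Δv₁ = |v_p − v₁| = 11.57 km/s.
At r₂, v₂ = √(μ/r₂) = 12.303 km/s.
Transfer-orbit speed at r₂: v_a = √[μ(2/r₂ − 1/a_t)] = 5.8091 km/s.
Second burn Δv₂ = |v₂ − v_a| = 6.494 km/s.
Δv = Δv₁ + Δv₂ = 11.57 + 6.494 = 18.06 km/s.

Δv = 18100 m/s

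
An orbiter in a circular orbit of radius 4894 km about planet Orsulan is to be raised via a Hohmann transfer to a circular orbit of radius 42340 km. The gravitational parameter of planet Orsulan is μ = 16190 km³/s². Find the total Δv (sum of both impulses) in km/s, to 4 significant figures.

Semi-major axis of the transfer orbit: a_t = (4894 + 42340)/2 = 23617 km.
At r₁ the circular-orbit speed is v₁ = √(μ/r₁) = 1.8188 km/s.
Transfer-orbit speed at r₁ (v² = μ(2/r − 1/a)): v_p = √[μ(2/r₁ − 1/a_t)] = 2.4353 km/s.
First burn Δv₁ = |v_p − v₁| = 0.6165 km/s.
At r₂, v₂ = √(μ/r₂) = 0.6184 km/s.
Transfer-orbit speed at r₂: v_a = √[μ(2/r₂ − 1/a_t)] = 0.2815 km/s.
Second burn Δv₂ = |v₂ − v_a| = 0.3369 km/s.
Total Δv = Δv₁ + Δv₂ = 0.9534 km/s.

Δv = 0.9534 km/s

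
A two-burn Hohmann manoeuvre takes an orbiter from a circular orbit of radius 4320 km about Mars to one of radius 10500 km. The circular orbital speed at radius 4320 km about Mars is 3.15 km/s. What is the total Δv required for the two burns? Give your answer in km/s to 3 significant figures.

From the circular-orbit relation v² = μ/r at r = 4320 km: μ = v²r = (3.15)² × 4320 = 42865.2 km³/s².
Transfer-ellipse semi-major axis a_t = (r₁ + r₂)/2 = (4320 + 10500)/2 = 7410 km.
Circular speed at r₁: v₁ = √(μ/r₁) = √(42865.2/4320) = 3.1500 km/s.
Transfer-orbit speed at r₁ (vis-viva equation): v_p = √[μ(2/r₁ − 1/a_t)] = 3.7497 km/s.
First burn Δv₁ = |v_p − v₁| = 0.59970 km/s.
Circular speed at r₂: v₂ = √(μ/r₂) = 2.02049 km/s.
Transfer-orbit speed at r₂: v_a = √[μ(2/r₂ − 1/a_t)] = 1.54273 km/s.
Second burn Δv₂ = |v₂ − v_a| = 0.47776 km/s.
Δv = Δv₁ + Δv₂ = 0.59970 + 0.47776 = 1.077 km/s.

Δv = 1.08 km/s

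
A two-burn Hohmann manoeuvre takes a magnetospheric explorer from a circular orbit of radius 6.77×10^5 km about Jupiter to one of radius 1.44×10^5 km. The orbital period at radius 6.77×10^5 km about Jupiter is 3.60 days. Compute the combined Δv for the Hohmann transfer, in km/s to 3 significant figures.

From Kepler's third law T² = 4π²r³/μ at r = 6.77×10^5 km, T = 3.60 days = 3.60 × 86400 s = 3.1104×10^5 s: μ = 4π²r³/T² = 1.26617×10^8 km³/s².
Transfer-ellipse semi-major axis a_t = (r₁ + r₂)/2 = (6.770×10^5 + 1.440×10^5)/2 = 4.105×10^5 km.
Circular speed at r₁: v₁ = √(μ/r₁) = √(1.26617×10^8/6.770×10^5) = 13.676 km/s.
Transfer-orbit speed at r₁ (vis-viva equation): v_a = √[μ(2/r₁ − 1/a_t)] = 8.0998 km/s.
First burn Δv₁ = |v_a − v₁| = 5.576 km/s.
At r₂, v₂ = √(μ/r₂) = 29.653 km/s.
Transfer-orbit speed at r₂: v_p = √[μ(2/r₂ − 1/a_t)] = 38.081 km/s.
Second burn Δv₂ = |v₂ − v_p| = 8.428 km/s.
Total Δv = Δv₁ + Δv₂ = 14.00 km/s.

Δv = 14.0 km/s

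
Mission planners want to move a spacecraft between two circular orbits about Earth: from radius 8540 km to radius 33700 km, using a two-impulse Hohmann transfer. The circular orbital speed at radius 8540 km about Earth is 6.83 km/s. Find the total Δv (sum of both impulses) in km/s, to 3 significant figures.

From the circular-orbit relation v² = μ/r at r = 8540 km: μ = v²r = (6.83)² × 8540 = 3.98382×10^5 km³/s².
Transfer-ellipse semi-major axis a_t = (r₁ + r₂)/2 = (8540 + 33700)/2 = 21120 km.
At r₁ the circular-orbit speed is v₁ = √(μ/r₁) = 6.83000 km/s.
On the transfer ellipse at r₁, vis-viva gives v_p = √[μ(2/r₁ − 1/a_t)] = 8.62757 km/s.
First burn Δv₁ = |v_p − v₁| = 1.79757 km/s.
At r₂, v₂ = √(μ/r₂) = 3.438228 km/s.
Transfer-orbit speed at r₂: v_a = √[μ(2/r₂ − 1/a_t)] = 2.186335 km/s.
Second burn Δv₂ = |v₂ − v_a| = 1.25189 km/s.
Δv = Δv₁ + Δv₂ = 1.79757 + 1.25189 = 3.049 km/s.

Δv = 3.05 km/s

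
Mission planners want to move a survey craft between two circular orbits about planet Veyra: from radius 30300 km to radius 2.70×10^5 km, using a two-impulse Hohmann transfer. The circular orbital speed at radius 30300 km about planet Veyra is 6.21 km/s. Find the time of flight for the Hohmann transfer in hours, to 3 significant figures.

From the circular-orbit relation v² = μ/r at r = 30300 km: μ = v²r = (6.21)² × 30300 = 1.16849×10^6 km³/s².
Semi-major axis of the transfer orbit: a_t = (30300 + 2.700×10^5)/2 = 1.5015×10^5 km.
By Kepler's third law the transfer-orbit period is T = 2π√(a_t³/μ), so t = T/2 = 1.691×10^5 s.
Converting: 1.691×10^5 s ÷ 3600 s/hour = 47.0 hours.

t = 47.0 hours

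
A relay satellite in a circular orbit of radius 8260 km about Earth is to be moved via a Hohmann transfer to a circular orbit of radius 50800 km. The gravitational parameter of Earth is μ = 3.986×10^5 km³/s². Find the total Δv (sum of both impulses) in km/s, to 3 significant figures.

Δv = 3.48 km/s

Transfer-ellipse semi-major axis a_t = (r₁ + r₂)/2 = (8260 + 50800)/2 = 29530 km.
Circular speed at r₁: v₁ = √(μ/r₁) = √(3.986×10^5/8260) = 6.9467 km/s.
On the transfer ellipse at r₁, v² = μ(2/r − 1/a) gives v_p = √[μ(2/r₁ − 1/a_t)] = 9.1113 km/s.
First burn Δv₁ = |v_p − v₁| = 2.1646 km/s.
Circular speed at r₂: v₂ = √(μ/r₂) = 2.8012 km/s.
Transfer-orbit speed at r₂: v_a = √[μ(2/r₂ − 1/a_t)] = 1.4815 km/s.
Second burn Δv₂ = |v₂ − v_a| = 1.3197 km/s.
Δv = Δv₁ + Δv₂ = 2.1646 + 1.3197 = 3.484 km/s.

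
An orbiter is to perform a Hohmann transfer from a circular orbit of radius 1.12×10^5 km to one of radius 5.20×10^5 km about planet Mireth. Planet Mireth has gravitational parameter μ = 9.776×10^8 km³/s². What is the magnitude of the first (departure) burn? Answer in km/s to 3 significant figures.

Transfer-ellipse semi-major axis a_t = (r₁ + r₂)/2 = (1.120×10^5 + 5.200×10^5)/2 = 3.160×10^5 km.
Circular speed at r = 1.120×10^5 km: v_c = √(μ/r) = 93.427 km/s.
Transfer-orbit speed at the same r (vis-viva, a = a_t): v_t = √[μ(2/r − 1/a_t)] = 119.85 km/s.
Δv₁ = |v_t − v_c| = |119.85 − 93.427| = 26.42 km/s.

Δv₁ = 26.4 km/s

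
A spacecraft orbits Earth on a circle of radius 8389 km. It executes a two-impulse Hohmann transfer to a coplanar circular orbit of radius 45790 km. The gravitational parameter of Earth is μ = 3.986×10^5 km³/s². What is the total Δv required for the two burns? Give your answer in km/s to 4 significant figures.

Δv = 3.377 km/s

Transfer-ellipse semi-major axis a_t = (r₁ + r₂)/2 = (8389 + 45790)/2 = 27089.5 km.
At r₁ the circular-orbit speed is v₁ = √(μ/r₁) = 6.8931 km/s.
On the transfer ellipse at r₁, vis-viva equation gives v_p = √[μ(2/r₁ − 1/a_t)] = 8.9619 km/s.
First burn Δv₁ = |v_p − v₁| = 2.0688 km/s.
Circular speed at r₂: v₂ = √(μ/r₂) = 2.9504 km/s.
Transfer-orbit speed at r₂: v_a = √[μ(2/r₂ − 1/a_t)] = 1.6419 km/s.
Second burn Δv₂ = |v₂ − v_a| = 1.3085 km/s.
Total Δv = Δv₁ + Δv₂ = 3.377 km/s.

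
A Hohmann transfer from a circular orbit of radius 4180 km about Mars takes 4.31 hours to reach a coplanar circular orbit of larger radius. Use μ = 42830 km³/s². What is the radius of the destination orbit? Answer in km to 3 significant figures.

r₂ = 16100 km

Transfer time t = 4.31 hours = 15516 s, and t = π√(a_t³/μ).
So a_t = (μ t²/π²)^(1/3) = (42830 × (15516)² / π²)^(1/3) = 10147 km.
Since a_t = (r₁ + r₂)/2, r₂ = 2a_t − r₁ = 2×10147 − 4180 = 16114 km.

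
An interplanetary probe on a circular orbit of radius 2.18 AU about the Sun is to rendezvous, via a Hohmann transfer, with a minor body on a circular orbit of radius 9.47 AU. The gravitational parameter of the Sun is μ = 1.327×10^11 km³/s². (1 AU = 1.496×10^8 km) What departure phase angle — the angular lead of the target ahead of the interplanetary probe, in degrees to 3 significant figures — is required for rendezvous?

In km: r₁ = 2.18 × 1.496×10^8 = 3.26128×10^8 km; r₂ = 9.47 × 1.496×10^8 = 1.416712×10^9 km.
Transfer-ellipse semi-major axis a_t = (r₁ + r₂)/2 = (3.26128×10^8 + 1.416712×10^9)/2 = 8.7142×10^8 km.
Transfer time t = π√(a_t³/μ) = 2.21848×10^8 s.
The target's mean motion on its circular orbit is ω₂ = √(μ/r₂³) = 6.83145×10^-9 rad/s.
Angle swept by the target during transfer: ω₂·t = 1.5155 rad = 86.83°.
Arrival is 180° from departure on the ellipse, so φ = 180° − 86.83° = 93.2°.

φ = 93.2°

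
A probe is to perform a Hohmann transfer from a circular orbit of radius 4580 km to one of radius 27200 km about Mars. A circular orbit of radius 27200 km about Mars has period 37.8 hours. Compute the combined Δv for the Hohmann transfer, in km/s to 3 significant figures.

Δv = 1.53 km/s

From Kepler's third law T² = 4π²r³/μ at r = 27200 km, T = 37.8 hours = 37.8 × 3600 s = 1.3608×10^5 s: μ = 4π²r³/T² = 42902.0 km³/s².
Transfer-ellipse semi-major axis a_t = (r₁ + r₂)/2 = (4580 + 27200)/2 = 15890 km.
At r₁ the circular-orbit speed is v₁ = √(μ/r₁) = 3.0606 km/s.
On the transfer ellipse at r₁, v² = μ(2/r − 1/a) gives v_p = √[μ(2/r₁ − 1/a_t)] = 4.0043 km/s.
First burn Δv₁ = |v_p − v₁| = 0.9437 km/s.
At r₂, v₂ = √(μ/r₂) = 1.2559 km/s.
Transfer-orbit speed at r₂: v_a = √[μ(2/r₂ − 1/a_t)] = 0.67426 km/s.
Second burn Δv₂ = |v₂ − v_a| = 0.5816 km/s.
Δv = Δv₁ + Δv₂ = 0.9437 + 0.5816 = 1.525 km/s.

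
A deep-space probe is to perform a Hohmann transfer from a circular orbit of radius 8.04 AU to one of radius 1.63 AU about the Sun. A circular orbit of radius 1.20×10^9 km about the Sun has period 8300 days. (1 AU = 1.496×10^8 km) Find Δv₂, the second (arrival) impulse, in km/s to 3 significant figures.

From Kepler's third law T² = 4π²r³/μ at r = 1.20×10^9 km, T = 8300 days = 8300 × 86400 s = 7.1712×10^8 s: μ = 4π²r³/T² = 1.32654×10^11 km³/s².
In km: r₁ = 8.04 × 1.496×10^8 = 1.202784×10^9 km; r₂ = 1.63 × 1.496×10^8 = 2.43848×10^8 km.
Transfer-ellipse semi-major axis a_t = (r₁ + r₂)/2 = (1.202784×10^9 + 2.43848×10^8)/2 = 7.23316×10^8 km.
On the circular orbit at r = 2.43848×10^8 km, v_c = √(μ/r) = 23.324 km/s.
Vis-viva on the transfer ellipse at r = 2.43848×10^8 km gives v_t = √[μ(2/r − 1/a_t)] = 30.077 km/s.
Δv₂ = |v_t − v_c| = |30.077 − 23.324| = 6.753 km/s.

Δv₂ = 6.75 km/s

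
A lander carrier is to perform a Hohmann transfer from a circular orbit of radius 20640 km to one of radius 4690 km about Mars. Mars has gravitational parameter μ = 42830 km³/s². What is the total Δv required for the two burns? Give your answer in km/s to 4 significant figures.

Semi-major axis of the transfer orbit: a_t = (20640 + 4690)/2 = 12665 km.
Circular speed at r₁: v₁ = √(μ/r₁) = √(42830/20640) = 1.4405 km/s.
On the transfer ellipse at r₁, v² = μ(2/r − 1/a) gives v_a = √[μ(2/r₁ − 1/a_t)] = 0.87660 km/s.
First burn Δv₁ = |v_a − v₁| = 0.5639 km/s.
At r₂, v₂ = √(μ/r₂) = 3.0220 km/s.
Transfer-orbit speed at r₂: v_p = √[μ(2/r₂ − 1/a_t)] = 3.8578 km/s.
Second burn Δv₂ = |v₂ − v_p| = 0.8358 km/s.
Δv = Δv₁ + Δv₂ = 0.5639 + 0.8358 = 1.400 km/s.

Δv = 1.400 km/s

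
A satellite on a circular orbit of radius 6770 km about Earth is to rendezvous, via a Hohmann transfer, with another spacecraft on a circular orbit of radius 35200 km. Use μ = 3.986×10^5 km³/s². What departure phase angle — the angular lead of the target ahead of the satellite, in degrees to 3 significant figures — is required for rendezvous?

φ = 97.1°

The Hohmann ellipse has a_t = (r₁ + r₂)/2 = 20985 km.
The half-period of the transfer ellipse is t = π√(a_t³/μ) = 15127 s.
Target angular speed ω₂ = √(μ/r₂³) = 9.5599×10^-5 rad/s.
Angle swept by the target during transfer: ω₂·t = 1.4461 rad = 82.86°.
The satellite traverses 180° on the transfer ellipse, so the target must lead by 180° − 82.86° = 97.1°.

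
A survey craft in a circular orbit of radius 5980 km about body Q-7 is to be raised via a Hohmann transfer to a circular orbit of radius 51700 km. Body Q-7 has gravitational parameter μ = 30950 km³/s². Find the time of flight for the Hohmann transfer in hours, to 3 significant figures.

Semi-major axis of the transfer orbit: a_t = (5980 + 51700)/2 = 28840 km.
Transfer time t = π√(a_t³/μ) = π√((28840)³ / 30950) = 87460 s.
Converting: 87460 s ÷ 3600 s/hour = 24.3 hours.

t = 24.3 hours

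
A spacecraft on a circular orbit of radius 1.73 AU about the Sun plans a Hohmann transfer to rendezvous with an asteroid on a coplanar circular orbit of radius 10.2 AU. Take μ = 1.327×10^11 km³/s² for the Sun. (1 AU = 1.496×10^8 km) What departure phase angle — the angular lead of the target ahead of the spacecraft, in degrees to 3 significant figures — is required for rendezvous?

φ = 99.5°

In km: r₁ = 1.73 × 1.496×10^8 = 2.58808×10^8 km; r₂ = 10.2 × 1.496×10^8 = 1.52592×10^9 km.
Transfer-ellipse semi-major axis a_t = (r₁ + r₂)/2 = (2.58808×10^8 + 1.52592×10^9)/2 = 8.92364×10^8 km.
Transfer time t = π√(a_t³/μ) = 2.299×10^8 s.
The target's mean motion on its circular orbit is ω₂ = √(μ/r₂³) = 6.111×10^-9 rad/s.
Angle swept by the target during transfer: ω₂·t = 1.405 rad = 80.50°.
Arrival is 180° from departure on the ellipse, so φ = 180° − 80.50° = 99.5°.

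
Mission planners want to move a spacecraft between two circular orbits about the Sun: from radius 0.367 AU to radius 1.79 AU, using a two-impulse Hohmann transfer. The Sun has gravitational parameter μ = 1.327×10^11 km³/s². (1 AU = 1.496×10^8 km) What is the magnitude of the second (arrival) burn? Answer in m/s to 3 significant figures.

Δv₂ = 9280 m/s

In km: r₁ = 0.367 × 1.496×10^8 = 5.49032×10^7 km; r₂ = 1.79 × 1.496×10^8 = 2.67784×10^8 km.
The Hohmann ellipse has a_t = (r₁ + r₂)/2 = 1.613436×10^8 km.
On the circular orbit at r = 2.67784×10^8 km, v_c = √(μ/r) = 22.261 km/s.
Vis-viva on the transfer ellipse at r = 2.67784×10^8 km gives v_t = √[μ(2/r − 1/a_t)] = 12.986 km/s.
Δv₂ = |v_t − v_c| = |12.986 − 22.261| = 9.275 km/s.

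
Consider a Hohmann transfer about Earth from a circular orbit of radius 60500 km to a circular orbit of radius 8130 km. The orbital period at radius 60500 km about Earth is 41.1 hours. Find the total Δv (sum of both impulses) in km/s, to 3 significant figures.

Δv = 3.62 km/s

From Kepler's third law T² = 4π²r³/μ at r = 60500 km, T = 41.1 hours = 41.1 × 3600 s = 1.4796×10^5 s: μ = 4π²r³/T² = 3.99335×10^5 km³/s².
Transfer-ellipse semi-major axis a_t = (r₁ + r₂)/2 = (60500 + 8130)/2 = 34315 km.
Circular speed at r₁: v₁ = √(μ/r₁) = √(3.99335×10^5/60500) = 2.5692 km/s.
Transfer-orbit speed at r₁ (vis-viva): v_a = √[μ(2/r₁ − 1/a_t)] = 1.2505 km/s.
First burn Δv₁ = |v_a − v₁| = 1.319 km/s.
Circular speed at r₂: v₂ = √(μ/r₂) = 7.0085 km/s.
Transfer-orbit speed at r₂: v_p = √[μ(2/r₂ − 1/a_t)] = 9.3059 km/s.
Second burn Δv₂ = |v₂ − v_p| = 2.297 km/s.
Total Δv = Δv₁ + Δv₂ = 3.616 km/s.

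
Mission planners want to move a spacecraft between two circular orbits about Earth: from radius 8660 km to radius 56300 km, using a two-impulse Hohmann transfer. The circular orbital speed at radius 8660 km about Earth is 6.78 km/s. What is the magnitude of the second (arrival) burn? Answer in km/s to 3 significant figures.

From the circular-orbit relation v² = μ/r at r = 8660 km: μ = v²r = (6.78)² × 8660 = 3.98086×10^5 km³/s².
Transfer-ellipse semi-major axis a_t = (r₁ + r₂)/2 = (8660 + 56300)/2 = 32480 km.
Circular speed at r = 56300 km: v_c = √(μ/r) = 2.659 km/s.
Transfer-orbit speed at the same r (vis-viva, a = a_t): v_t = √[μ(2/r − 1/a_t)] = 1.373 km/s.
Δv₂ = |v_t − v_c| = |1.373 − 2.659| = 1.286 km/s.

Δv₂ = 1.29 km/s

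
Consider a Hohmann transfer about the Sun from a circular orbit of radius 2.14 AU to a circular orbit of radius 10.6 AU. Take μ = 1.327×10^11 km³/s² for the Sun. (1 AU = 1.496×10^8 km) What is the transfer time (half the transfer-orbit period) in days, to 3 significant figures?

t = 2940 days

In km: r₁ = 2.14 × 1.496×10^8 = 3.20144×10^8 km; r₂ = 10.6 × 1.496×10^8 = 1.58576×10^9 km.
The Hohmann ellipse has a_t = (r₁ + r₂)/2 = 9.52952×10^8 km.
Half the transfer-orbit period gives t = π√(a_t³/μ) = 2.537×10^8 s.
Converting: 2.537×10^8 s ÷ 86400 s/day = 2940 days.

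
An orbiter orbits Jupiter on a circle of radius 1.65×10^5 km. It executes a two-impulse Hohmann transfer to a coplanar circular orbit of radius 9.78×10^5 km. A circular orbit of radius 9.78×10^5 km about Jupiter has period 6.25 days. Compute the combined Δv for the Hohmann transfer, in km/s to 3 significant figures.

From Kepler's third law T² = 4π²r³/μ at r = 9.78×10^5 km, T = 6.25 days = 6.25 × 86400 s = 5.400×10^5 s: μ = 4π²r³/T² = 1.26645×10^8 km³/s².
Semi-major axis of the transfer orbit: a_t = (1.650×10^5 + 9.780×10^5)/2 = 5.715×10^5 km.
At r₁ the circular-orbit speed is v₁ = √(μ/r₁) = 27.705 km/s.
On the transfer ellipse at r₁, vis-viva equation gives v_p = √[μ(2/r₁ − 1/a_t)] = 36.242 km/s.
First burn Δv₁ = |v_p − v₁| = 8.537 km/s.
At r₂, v₂ = √(μ/r₂) = 11.3795 km/s.
Transfer-orbit speed at r₂: v_a = √[μ(2/r₂ − 1/a_t)] = 6.11447 km/s.
Second burn Δv₂ = |v₂ − v_a| = 5.265 km/s.
Δv = Δv₁ + Δv₂ = 8.537 + 5.265 = 13.80 km/s.

Δv = 13.8 km/s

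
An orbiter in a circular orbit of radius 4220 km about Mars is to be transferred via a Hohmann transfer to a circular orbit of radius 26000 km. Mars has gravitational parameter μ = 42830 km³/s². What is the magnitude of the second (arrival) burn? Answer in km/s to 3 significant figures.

Semi-major axis of the transfer orbit: a_t = (4220 + 26000)/2 = 15110 km.
Circular speed at r = 26000 km: v_c = √(μ/r) = 1.2835 km/s.
Transfer-orbit speed at the same r (vis-viva, a = a_t): v_t = √[μ(2/r − 1/a_t)] = 0.67828 km/s.
Δv₂ = |v_t − v_c| = |0.67828 − 1.2835| = 0.6052 km/s.

Δv₂ = 0.605 km/s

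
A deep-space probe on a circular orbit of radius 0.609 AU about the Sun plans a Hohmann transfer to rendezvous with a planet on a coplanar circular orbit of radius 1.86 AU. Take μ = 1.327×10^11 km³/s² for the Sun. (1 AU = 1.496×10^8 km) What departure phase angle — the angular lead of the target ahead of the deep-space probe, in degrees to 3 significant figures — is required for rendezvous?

In km: r₁ = 0.609 × 1.496×10^8 = 9.11064×10^7 km; r₂ = 1.86 × 1.496×10^8 = 2.78256×10^8 km.
Transfer-ellipse semi-major axis a_t = (r₁ + r₂)/2 = (9.11064×10^7 + 2.78256×10^8)/2 = 1.846812×10^8 km.
Transfer time t = π√(a_t³/μ) = 2.1645×10^7 s.
The target's mean motion on its circular orbit is ω₂ = √(μ/r₂³) = 7.8482×10^-8 rad/s.
Angle swept by the target during transfer: ω₂·t = 1.6987 rad = 97.33°.
The deep-space probe traverses 180° on the transfer ellipse, so the target must lead by 180° − 97.33° = 82.7°.

φ = 82.7°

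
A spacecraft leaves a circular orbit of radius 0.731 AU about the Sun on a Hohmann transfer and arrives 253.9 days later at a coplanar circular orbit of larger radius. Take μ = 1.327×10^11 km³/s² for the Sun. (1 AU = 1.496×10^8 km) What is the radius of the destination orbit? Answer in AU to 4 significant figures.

In km: r₁ = 0.731 × 1.496×10^8 = 1.093576×10^8 km.
Transfer time t = 253.9 days = 2.193696×10^7 s, and t = π√(a_t³/μ).
So a_t = (μ t²/π²)^(1/3) = (1.327×10^11 × (2.193696×10^7)² / π²)^(1/3) = 1.8634×10^8 km.
Since a_t = (r₁ + r₂)/2, r₂ = 2a_t − r₁ = 2×1.8634×10^8 − 1.093576×10^8 = 2.633224×10^8 km.
In AU: r₂ = 2.633224×10^8 / 1.496×10^8 = 1.760 AU.

r₂ = 1.760 AU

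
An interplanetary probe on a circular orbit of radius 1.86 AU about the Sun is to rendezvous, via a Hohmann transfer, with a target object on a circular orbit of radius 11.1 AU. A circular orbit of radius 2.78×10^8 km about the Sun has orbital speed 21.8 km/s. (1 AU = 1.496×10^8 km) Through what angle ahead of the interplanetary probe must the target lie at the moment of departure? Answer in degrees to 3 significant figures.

φ = 99.7°

From the circular-orbit relation v² = μ/r at r = 2.78×10^8 km: μ = v²r = (21.8)² × 2.78×10^8 = 1.32117×10^11 km³/s².
In km: r₁ = 1.86 × 1.496×10^8 = 2.78256×10^8 km; r₂ = 11.1 × 1.496×10^8 = 1.66056×10^9 km.
Transfer-ellipse semi-major axis a_t = (r₁ + r₂)/2 = (2.78256×10^8 + 1.66056×10^9)/2 = 9.69408×10^8 km.
The half-period of the transfer ellipse is t = π√(a_t³/μ) = 2.6087×10^8 s.
The target's mean motion on its circular orbit is ω₂ = √(μ/r₂³) = 5.3715×10^-9 rad/s.
Angle swept by the target during transfer: ω₂·t = 1.4013 rad = 80.29°.
The interplanetary probe traverses 180° on the transfer ellipse, so the target must lead by 180° − 80.29° = 99.7°.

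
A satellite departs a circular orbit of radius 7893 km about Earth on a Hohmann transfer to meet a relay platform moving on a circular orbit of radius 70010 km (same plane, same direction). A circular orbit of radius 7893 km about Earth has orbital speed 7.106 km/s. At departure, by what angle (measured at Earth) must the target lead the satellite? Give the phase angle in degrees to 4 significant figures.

From the circular-orbit relation v² = μ/r at r = 7893 km: μ = v²r = (7.106)² × 7893 = 3.98559×10^5 km³/s².
Semi-major axis of the transfer orbit: a_t = (7893 + 70010)/2 = 38951.5 km.
The half-period of the transfer ellipse is t = π√(a_t³/μ) = 38255 s.
Target angular speed ω₂ = √(μ/r₂³) = 3.4081×10^-5 rad/s.
Angle swept by the target during transfer: ω₂·t = 1.3038 rad = 74.70°.
The satellite traverses 180° on the transfer ellipse, so the target must lead by 180° − 74.70° = 105.3°.

φ = 105.3°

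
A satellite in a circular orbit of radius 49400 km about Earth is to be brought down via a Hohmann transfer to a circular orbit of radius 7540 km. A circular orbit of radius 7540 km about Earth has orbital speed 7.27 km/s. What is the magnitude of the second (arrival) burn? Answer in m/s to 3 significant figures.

Δv₂ = 2310 m/s

From the circular-orbit relation v² = μ/r at r = 7540 km: μ = v²r = (7.27)² × 7540 = 3.98511×10^5 km³/s².
Semi-major axis of the transfer orbit: a_t = (49400 + 7540)/2 = 28470 km.
Circular speed at r = 7540 km: v_c = √(μ/r) = 7.270 km/s.
Vis-viva on the transfer ellipse at r = 7540 km gives v_t = √[μ(2/r − 1/a_t)] = 9.576 km/s.
Δv₂ = |v_t − v_c| = |9.576 − 7.270| = 2.306 km/s.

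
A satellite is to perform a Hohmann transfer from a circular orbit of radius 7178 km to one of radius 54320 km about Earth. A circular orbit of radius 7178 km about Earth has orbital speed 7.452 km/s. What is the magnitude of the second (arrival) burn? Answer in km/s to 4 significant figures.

From the circular-orbit relation v² = μ/r at r = 7178 km: μ = v²r = (7.452)² × 7178 = 3.98611×10^5 km³/s².
The Hohmann ellipse has a_t = (r₁ + r₂)/2 = 30749 km.
Circular speed at r = 54320 km: v_c = √(μ/r) = 2.709 km/s.
Vis-viva on the transfer ellipse at r = 54320 km gives v_t = √[μ(2/r − 1/a_t)] = 1.309 km/s.
Δv₂ = |v_t − v_c| = |1.309 − 2.709| = 1.400 km/s.

Δv₂ = 1.400 km/s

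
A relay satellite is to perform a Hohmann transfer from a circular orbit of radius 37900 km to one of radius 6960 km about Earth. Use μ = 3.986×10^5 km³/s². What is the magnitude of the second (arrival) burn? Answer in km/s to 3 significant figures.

The Hohmann ellipse has a_t = (r₁ + r₂)/2 = 22430 km.
On the circular orbit at r = 6960 km, v_c = √(μ/r) = 7.568 km/s.
Transfer-orbit speed at the same r (vis-viva, a = a_t): v_t = √[μ(2/r − 1/a_t)] = 9.837 km/s.
Δv₂ = |v_t − v_c| = |9.837 − 7.568| = 2.269 km/s.

Δv₂ = 2.27 km/s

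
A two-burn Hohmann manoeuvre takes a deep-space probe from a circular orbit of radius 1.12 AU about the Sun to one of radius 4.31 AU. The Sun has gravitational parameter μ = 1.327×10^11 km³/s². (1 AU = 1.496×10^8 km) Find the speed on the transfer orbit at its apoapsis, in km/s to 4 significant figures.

In km: r₁ = 1.12 × 1.496×10^8 = 1.67552×10^8 km; r₂ = 4.31 × 1.496×10^8 = 6.44776×10^8 km.
The Hohmann ellipse has a_t = (r₁ + r₂)/2 = 4.06164×10^8 km.
At apoapsis, r = 6.44776×10^8 km.
Applying v² = μ(2/r − 1/a_t): v = 9.214 km/s.

v = 9.214 km/s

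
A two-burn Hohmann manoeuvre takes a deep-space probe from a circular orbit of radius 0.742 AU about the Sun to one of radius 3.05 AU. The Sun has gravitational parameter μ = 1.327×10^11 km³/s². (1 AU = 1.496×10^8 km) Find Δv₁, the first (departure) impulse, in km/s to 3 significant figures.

In km: r₁ = 0.742 × 1.496×10^8 = 1.110032×10^8 km; r₂ = 3.05 × 1.496×10^8 = 4.5628×10^8 km.
Semi-major axis of the transfer orbit: a_t = (1.110032×10^8 + 4.5628×10^8)/2 = 2.836416×10^8 km.
On the circular orbit at r = 1.110032×10^8 km, v_c = √(μ/r) = 34.57544 km/s.
Transfer-orbit speed at the same r (vis-viva, a = a_t): v_t = √[μ(2/r − 1/a_t)] = 43.85291 km/s.
Δv₁ = |v_t − v_c| = |43.85291 − 34.57544| = 9.277 km/s.

Δv₁ = 9.28 km/s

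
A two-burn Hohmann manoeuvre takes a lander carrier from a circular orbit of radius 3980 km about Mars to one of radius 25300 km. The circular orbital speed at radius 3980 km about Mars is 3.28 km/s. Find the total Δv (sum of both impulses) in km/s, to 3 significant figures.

Δv = 1.65 km/s

From the circular-orbit relation v² = μ/r at r = 3980 km: μ = v²r = (3.28)² × 3980 = 42818.4 km³/s².
The Hohmann ellipse has a_t = (r₁ + r₂)/2 = 14640 km.
At r₁ the circular-orbit speed is v₁ = √(μ/r₁) = 3.2800 km/s.
On the transfer ellipse at r₁, vis-viva equation gives v_p = √[μ(2/r₁ − 1/a_t)] = 4.3118 km/s.
First burn Δv₁ = |v_p − v₁| = 1.0318 km/s.
Circular speed at r₂: v₂ = √(μ/r₂) = 1.300934 km/s.
Transfer-orbit speed at r₂: v_a = √[μ(2/r₂ − 1/a_t)] = 0.6783067 km/s.
Second burn Δv₂ = |v₂ − v_a| = 0.62263 km/s.
Total Δv = Δv₁ + Δv₂ = 1.654 km/s.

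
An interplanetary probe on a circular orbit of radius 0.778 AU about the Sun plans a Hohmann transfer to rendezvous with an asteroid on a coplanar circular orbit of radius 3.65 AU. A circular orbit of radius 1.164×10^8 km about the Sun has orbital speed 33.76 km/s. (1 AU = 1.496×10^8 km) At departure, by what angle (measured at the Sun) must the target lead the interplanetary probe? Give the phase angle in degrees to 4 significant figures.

φ = 94.96°

From the circular-orbit relation v² = μ/r at r = 1.164×10^8 km: μ = v²r = (33.76)² × 1.164×10^8 = 1.32665×10^11 km³/s².
In km: r₁ = 0.778 × 1.496×10^8 = 1.163888×10^8 km; r₂ = 3.65 × 1.496×10^8 = 5.4604×10^8 km.
The Hohmann ellipse has a_t = (r₁ + r₂)/2 = 3.312144×10^8 km.
The half-period of the transfer ellipse is t = π√(a_t³/μ) = 5.19918×10^7 s.
Target angular speed ω₂ = √(μ/r₂³) = 2.85458×10^-8 rad/s.
Angle swept by the target during transfer: ω₂·t = 1.48415 rad = 85.04°.
Arrival is 180° from departure on the ellipse, so φ = 180° − 85.04° = 94.96°.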